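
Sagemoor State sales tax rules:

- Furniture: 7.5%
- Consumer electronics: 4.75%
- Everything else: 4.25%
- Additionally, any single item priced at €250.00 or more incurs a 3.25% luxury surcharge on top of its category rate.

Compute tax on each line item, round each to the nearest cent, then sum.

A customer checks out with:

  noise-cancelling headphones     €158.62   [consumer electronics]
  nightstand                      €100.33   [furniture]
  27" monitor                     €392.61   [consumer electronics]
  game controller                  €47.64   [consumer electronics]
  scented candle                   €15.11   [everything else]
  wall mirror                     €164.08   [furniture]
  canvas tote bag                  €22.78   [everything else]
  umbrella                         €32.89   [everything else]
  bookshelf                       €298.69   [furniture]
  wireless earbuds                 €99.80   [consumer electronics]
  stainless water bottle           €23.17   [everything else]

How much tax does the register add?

€101.87

Noise-cancelling headphones €158.62: consumer electronics → 4.75% → €7.53
Nightstand €100.33: furniture → 7.5% → €7.52
27" monitor €392.61: consumer electronics → 4.75% + 3.25% surcharge = 8% → €31.41
Game controller €47.64: consumer electronics → 4.75% → €2.26
Scented candle €15.11: everything else → 4.25% → €0.64
Wall mirror €164.08: furniture → 7.5% → €12.31
Canvas tote bag €22.78: everything else → 4.25% → €0.97
Umbrella €32.89: everything else → 4.25% → €1.40
Bookshelf €298.69: furniture → 7.5% + 3.25% surcharge = 10.75% → €32.11
Wireless earbuds €99.80: consumer electronics → 4.75% → €4.74
Stainless water bottle €23.17: everything else → 4.25% → €0.98
Total tax = €7.53 + €7.52 + €31.41 + €2.26 + €0.64 + €12.31 + €0.97 + €1.40 + €32.11 + €4.74 + €0.98 = €101.87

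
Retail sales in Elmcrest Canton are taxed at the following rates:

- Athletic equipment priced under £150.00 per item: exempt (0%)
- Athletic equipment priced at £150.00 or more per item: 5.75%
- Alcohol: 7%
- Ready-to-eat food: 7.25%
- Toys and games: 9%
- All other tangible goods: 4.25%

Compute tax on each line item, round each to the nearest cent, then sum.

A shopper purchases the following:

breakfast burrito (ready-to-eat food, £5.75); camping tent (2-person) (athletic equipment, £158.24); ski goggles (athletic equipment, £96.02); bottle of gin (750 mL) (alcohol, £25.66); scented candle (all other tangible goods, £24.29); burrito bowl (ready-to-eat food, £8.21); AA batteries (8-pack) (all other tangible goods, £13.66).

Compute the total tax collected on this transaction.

£13.53

Breakfast burrito £5.75: ready-to-eat food → 7.25% → £0.42
Camping tent (2-person) £158.24: athletic equipment, £150.00 or more → 5.75% → £9.10
Ski goggles £96.02: athletic equipment, under £150.00 → 0% → £0.00
Bottle of gin (750 mL) £25.66: alcohol → 7% → £1.80
Scented candle £24.29: all other tangible goods → 4.25% → £1.03
Burrito bowl £8.21: ready-to-eat food → 7.25% → £0.60
AA batteries (8-pack) £13.66: all other tangible goods → 4.25% → £0.58
Total tax = £0.42 + £9.10 + £1.80 + £1.03 + £0.60 + £0.58 = £13.53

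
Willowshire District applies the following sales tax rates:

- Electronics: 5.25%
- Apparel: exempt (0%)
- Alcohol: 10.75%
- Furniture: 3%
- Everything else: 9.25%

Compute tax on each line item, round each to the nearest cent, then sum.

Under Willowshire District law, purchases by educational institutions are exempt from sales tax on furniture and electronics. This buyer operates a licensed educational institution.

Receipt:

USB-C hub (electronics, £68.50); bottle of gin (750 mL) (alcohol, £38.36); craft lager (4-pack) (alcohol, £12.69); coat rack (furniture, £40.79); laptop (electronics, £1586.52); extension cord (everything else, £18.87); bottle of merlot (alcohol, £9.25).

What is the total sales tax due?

USB-C hub £68.50: electronics, buyer-exempt → 0% → £0.00
Bottle of gin (750 mL) £38.36: alcohol → 10.75% → £4.12
Craft lager (4-pack) £12.69: alcohol → 10.75% → £1.36
Coat rack £40.79: furniture, buyer-exempt → 0% → £0.00
Laptop £1586.52: electronics, buyer-exempt → 0% → £0.00
Extension cord £18.87: everything else → 9.25% → £1.75
Bottle of merlot £9.25: alcohol → 10.75% → £0.99
Total tax = £4.12 + £1.36 + £1.75 + £0.99 = £8.22

£8.22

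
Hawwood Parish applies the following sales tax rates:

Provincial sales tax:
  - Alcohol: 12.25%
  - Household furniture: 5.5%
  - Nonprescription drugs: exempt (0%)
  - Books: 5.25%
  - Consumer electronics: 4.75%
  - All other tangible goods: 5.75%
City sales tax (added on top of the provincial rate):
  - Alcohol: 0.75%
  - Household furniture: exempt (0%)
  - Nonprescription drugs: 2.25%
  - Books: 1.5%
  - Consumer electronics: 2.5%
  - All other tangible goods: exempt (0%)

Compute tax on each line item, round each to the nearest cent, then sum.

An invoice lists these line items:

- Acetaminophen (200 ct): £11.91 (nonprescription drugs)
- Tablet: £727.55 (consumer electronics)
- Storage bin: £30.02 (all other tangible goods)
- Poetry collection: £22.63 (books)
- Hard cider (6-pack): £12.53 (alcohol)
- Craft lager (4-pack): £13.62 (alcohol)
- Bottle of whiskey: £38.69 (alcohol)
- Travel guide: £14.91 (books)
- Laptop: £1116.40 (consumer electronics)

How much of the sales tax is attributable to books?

£2.54

Poetry collection £22.63: books → 5.25% + 1.5% city = 6.75% → £1.53
Travel guide £14.91: books → 5.25% + 1.5% city = 6.75% → £1.01
Tax on books = £1.53 + £1.01 = £2.54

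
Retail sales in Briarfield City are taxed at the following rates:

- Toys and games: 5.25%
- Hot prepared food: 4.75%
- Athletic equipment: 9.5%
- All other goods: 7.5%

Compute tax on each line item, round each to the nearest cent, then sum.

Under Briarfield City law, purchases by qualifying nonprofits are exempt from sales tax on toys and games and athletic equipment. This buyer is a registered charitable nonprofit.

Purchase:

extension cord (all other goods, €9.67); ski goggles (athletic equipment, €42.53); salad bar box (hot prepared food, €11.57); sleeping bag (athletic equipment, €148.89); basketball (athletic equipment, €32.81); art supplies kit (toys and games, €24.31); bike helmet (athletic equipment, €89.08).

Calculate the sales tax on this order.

Extension cord €9.67: all other goods → 7.5% → €0.73
Ski goggles €42.53: athletic equipment, buyer-exempt → 0% → €0.00
Salad bar box €11.57: hot prepared food → 4.75% → €0.55
Sleeping bag €148.89: athletic equipment, buyer-exempt → 0% → €0.00
Basketball €32.81: athletic equipment, buyer-exempt → 0% → €0.00
Art supplies kit €24.31: toys and games, buyer-exempt → 0% → €0.00
Bike helmet €89.08: athletic equipment, buyer-exempt → 0% → €0.00
Total tax = €0.73 + €0.55 = €1.28

€1.28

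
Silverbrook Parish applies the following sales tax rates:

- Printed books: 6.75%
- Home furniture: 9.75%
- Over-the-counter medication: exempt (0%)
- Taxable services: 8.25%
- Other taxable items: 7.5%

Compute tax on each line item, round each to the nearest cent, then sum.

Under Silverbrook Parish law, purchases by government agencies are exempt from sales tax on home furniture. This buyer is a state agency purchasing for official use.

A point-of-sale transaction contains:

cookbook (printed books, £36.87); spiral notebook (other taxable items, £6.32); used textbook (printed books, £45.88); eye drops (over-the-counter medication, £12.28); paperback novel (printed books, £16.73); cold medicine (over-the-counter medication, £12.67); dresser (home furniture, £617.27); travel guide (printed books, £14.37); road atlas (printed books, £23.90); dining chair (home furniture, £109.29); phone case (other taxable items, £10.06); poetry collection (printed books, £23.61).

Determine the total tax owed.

Cookbook £36.87: printed books → 6.75% → £2.49
Spiral notebook £6.32: other taxable items → 7.5% → £0.47
Used textbook £45.88: printed books → 6.75% → £3.10
Eye drops £12.28: over-the-counter medication → 0% → £0.00
Paperback novel £16.73: printed books → 6.75% → £1.13
Cold medicine £12.67: over-the-counter medication → 0% → £0.00
Dresser £617.27: home furniture, buyer-exempt → 0% → £0.00
Travel guide £14.37: printed books → 6.75% → £0.97
Road atlas £23.90: printed books → 6.75% → £1.61
Dining chair £109.29: home furniture, buyer-exempt → 0% → £0.00
Phone case £10.06: other taxable items → 7.5% → £0.75
Poetry collection £23.61: printed books → 6.75% → £1.59
Total tax = £2.49 + £0.47 + £3.10 + £1.13 + £0.97 + £1.61 + £0.75 + £1.59 = £12.11

£12.11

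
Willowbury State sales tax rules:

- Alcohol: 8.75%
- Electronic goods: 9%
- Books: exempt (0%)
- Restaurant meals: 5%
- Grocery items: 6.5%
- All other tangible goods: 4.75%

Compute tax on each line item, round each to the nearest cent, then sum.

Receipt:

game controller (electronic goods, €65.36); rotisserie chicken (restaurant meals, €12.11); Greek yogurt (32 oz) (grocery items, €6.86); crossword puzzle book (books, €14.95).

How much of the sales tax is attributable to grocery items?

Greek yogurt (32 oz) €6.86: grocery items → 6.5% → €0.45
Tax on grocery items = €0.45

€0.45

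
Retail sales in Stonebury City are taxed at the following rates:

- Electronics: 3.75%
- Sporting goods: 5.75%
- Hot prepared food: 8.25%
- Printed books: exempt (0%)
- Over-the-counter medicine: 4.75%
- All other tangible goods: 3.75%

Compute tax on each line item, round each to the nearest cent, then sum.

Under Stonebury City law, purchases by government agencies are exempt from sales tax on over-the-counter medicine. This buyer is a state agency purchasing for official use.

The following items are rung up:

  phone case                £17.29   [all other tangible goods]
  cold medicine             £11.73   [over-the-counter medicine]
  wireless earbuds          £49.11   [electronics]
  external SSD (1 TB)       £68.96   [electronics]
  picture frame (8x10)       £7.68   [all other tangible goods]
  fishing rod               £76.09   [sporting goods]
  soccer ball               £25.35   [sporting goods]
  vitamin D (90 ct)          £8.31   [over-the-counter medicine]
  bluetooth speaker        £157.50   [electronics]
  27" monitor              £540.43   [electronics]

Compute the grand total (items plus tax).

£999.84

Phone case £17.29: all other tangible goods → 3.75% → £0.65
Cold medicine £11.73: over-the-counter medicine, buyer-exempt → 0% → £0.00
Wireless earbuds £49.11: electronics → 3.75% → £1.84
External SSD (1 TB) £68.96: electronics → 3.75% → £2.59
Picture frame (8x10) £7.68: all other tangible goods → 3.75% → £0.29
Fishing rod £76.09: sporting goods → 5.75% → £4.38
Soccer ball £25.35: sporting goods → 5.75% → £1.46
Vitamin D (90 ct) £8.31: over-the-counter medicine, buyer-exempt → 0% → £0.00
Bluetooth speaker £157.50: electronics → 3.75% → £5.91
27" monitor £540.43: electronics → 3.75% → £20.27
Subtotal = £962.45; tax = £37.39; total due = £999.84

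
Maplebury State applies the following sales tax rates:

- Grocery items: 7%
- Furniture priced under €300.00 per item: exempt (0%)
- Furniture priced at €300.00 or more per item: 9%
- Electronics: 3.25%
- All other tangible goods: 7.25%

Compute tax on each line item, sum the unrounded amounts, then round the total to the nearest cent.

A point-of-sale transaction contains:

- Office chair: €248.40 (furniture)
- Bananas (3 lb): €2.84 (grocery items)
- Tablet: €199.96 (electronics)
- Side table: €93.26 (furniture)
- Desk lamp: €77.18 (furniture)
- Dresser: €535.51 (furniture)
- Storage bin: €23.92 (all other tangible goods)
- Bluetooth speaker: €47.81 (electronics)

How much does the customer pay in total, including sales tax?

€1287.06

Office chair €248.40: furniture, under €300.00 → 0% → €0.00
Bananas (3 lb) €2.84: grocery items → 7% → €0.1988
Tablet €199.96: electronics → 3.25% → €6.4987
Side table €93.26: furniture, under €300.00 → 0% → €0.00
Desk lamp €77.18: furniture, under €300.00 → 0% → €0.00
Dresser €535.51: furniture, €300.00 or more → 9% → €48.1959
Storage bin €23.92: all other tangible goods → 7.25% → €1.7342
Bluetooth speaker €47.81: electronics → 3.25% → €1.553825
Subtotal = €1228.88; unrounded tax = €58.181425 → €58.18; total due = €1287.06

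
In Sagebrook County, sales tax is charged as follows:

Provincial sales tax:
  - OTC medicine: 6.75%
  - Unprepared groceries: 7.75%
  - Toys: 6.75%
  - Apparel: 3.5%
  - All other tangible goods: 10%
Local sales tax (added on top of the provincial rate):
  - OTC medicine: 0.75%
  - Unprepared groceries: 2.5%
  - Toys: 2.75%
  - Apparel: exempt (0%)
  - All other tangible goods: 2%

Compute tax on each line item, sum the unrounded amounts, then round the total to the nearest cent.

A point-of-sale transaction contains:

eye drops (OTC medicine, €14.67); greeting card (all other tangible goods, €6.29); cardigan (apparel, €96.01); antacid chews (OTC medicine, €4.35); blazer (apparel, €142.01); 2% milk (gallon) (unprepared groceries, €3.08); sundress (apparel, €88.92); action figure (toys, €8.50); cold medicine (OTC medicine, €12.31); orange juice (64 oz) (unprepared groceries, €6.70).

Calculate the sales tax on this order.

Eye drops €14.67: OTC medicine → 6.75% + 0.75% local = 7.5% → €1.10025
Greeting card €6.29: all other tangible goods → 10% + 2% local = 12% → €0.7548
Cardigan €96.01: apparel → 3.5% + 0% local = 3.5% → €3.36035
Antacid chews €4.35: OTC medicine → 6.75% + 0.75% local = 7.5% → €0.32625
Blazer €142.01: apparel → 3.5% + 0% local = 3.5% → €4.97035
2% milk (gallon) €3.08: unprepared groceries → 7.75% + 2.5% local = 10.25% → €0.3157
Sundress €88.92: apparel → 3.5% + 0% local = 3.5% → €3.1122
Action figure €8.50: toys → 6.75% + 2.75% local = 9.5% → €0.8075
Cold medicine €12.31: OTC medicine → 6.75% + 0.75% local = 7.5% → €0.92325
Orange juice (64 oz) €6.70: unprepared groceries → 7.75% + 2.5% local = 10.25% → €0.68675
Unrounded tax sum = €16.3574 → €16.36

€16.36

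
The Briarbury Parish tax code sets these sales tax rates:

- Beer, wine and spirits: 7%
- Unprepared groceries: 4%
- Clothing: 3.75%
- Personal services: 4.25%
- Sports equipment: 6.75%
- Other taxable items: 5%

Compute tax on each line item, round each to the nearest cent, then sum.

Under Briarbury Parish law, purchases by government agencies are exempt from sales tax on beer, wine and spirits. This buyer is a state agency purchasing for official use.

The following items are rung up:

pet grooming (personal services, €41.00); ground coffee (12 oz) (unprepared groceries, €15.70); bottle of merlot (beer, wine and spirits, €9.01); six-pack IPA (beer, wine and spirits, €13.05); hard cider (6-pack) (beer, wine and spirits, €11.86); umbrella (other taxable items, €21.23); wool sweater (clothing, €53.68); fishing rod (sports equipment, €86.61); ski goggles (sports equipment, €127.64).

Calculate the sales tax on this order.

€19.91

Pet grooming €41.00: personal services → 4.25% → €1.74
Ground coffee (12 oz) €15.70: unprepared groceries → 4% → €0.63
Bottle of merlot €9.01: beer, wine and spirits, buyer-exempt → 0% → €0.00
Six-pack IPA €13.05: beer, wine and spirits, buyer-exempt → 0% → €0.00
Hard cider (6-pack) €11.86: beer, wine and spirits, buyer-exempt → 0% → €0.00
Umbrella €21.23: other taxable items → 5% → €1.06
Wool sweater €53.68: clothing → 3.75% → €2.01
Fishing rod €86.61: sports equipment → 6.75% → €5.85
Ski goggles €127.64: sports equipment → 6.75% → €8.62
Total tax = €1.74 + €0.63 + €1.06 + €2.01 + €5.85 + €8.62 = €19.91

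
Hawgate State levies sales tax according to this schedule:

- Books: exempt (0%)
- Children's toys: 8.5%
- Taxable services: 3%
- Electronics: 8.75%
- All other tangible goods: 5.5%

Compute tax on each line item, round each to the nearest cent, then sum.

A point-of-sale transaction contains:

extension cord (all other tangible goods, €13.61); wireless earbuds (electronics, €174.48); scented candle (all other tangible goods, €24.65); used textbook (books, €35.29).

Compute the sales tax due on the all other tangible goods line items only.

Extension cord €13.61: all other tangible goods → 5.5% → €0.75
Scented candle €24.65: all other tangible goods → 5.5% → €1.36
Tax on all other tangible goods = €0.75 + €1.36 = €2.11

€2.11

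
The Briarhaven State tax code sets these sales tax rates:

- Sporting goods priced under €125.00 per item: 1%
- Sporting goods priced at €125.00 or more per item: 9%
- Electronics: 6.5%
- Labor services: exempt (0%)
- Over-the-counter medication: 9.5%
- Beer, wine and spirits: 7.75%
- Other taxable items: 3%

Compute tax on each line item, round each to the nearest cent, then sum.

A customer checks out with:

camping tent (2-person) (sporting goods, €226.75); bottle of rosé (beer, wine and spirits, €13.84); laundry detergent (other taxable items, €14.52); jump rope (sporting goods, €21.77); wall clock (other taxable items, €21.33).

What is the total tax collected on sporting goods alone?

€20.63

Camping tent (2-person) €226.75: sporting goods, €125.00 or more → 9% → €20.41
Jump rope €21.77: sporting goods, under €125.00 → 1% → €0.22
Tax on sporting goods = €20.41 + €0.22 = €20.63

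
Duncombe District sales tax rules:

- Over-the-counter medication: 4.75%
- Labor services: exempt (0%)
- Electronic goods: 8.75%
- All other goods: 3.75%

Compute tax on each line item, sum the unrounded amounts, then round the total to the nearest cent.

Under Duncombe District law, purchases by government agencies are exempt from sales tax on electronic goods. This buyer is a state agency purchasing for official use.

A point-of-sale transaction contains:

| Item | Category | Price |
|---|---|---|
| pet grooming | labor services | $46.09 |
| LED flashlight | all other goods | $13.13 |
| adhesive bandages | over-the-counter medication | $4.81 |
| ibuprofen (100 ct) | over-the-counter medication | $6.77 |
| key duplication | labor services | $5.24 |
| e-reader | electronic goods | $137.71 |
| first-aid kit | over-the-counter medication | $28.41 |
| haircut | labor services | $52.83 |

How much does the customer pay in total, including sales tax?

Pet grooming $46.09: labor services → 0% → $0.00
LED flashlight $13.13: all other goods → 3.75% → $0.492375
Adhesive bandages $4.81: over-the-counter medication → 4.75% → $0.228475
Ibuprofen (100 ct) $6.77: over-the-counter medication → 4.75% → $0.321575
Key duplication $5.24: labor services → 0% → $0.00
E-reader $137.71: electronic goods, buyer-exempt → 0% → $0.00
First-aid kit $28.41: over-the-counter medication → 4.75% → $1.349475
Haircut $52.83: labor services → 0% → $0.00
Subtotal = $294.99; unrounded tax = $2.3919 → $2.39; total due = $297.38

$297.38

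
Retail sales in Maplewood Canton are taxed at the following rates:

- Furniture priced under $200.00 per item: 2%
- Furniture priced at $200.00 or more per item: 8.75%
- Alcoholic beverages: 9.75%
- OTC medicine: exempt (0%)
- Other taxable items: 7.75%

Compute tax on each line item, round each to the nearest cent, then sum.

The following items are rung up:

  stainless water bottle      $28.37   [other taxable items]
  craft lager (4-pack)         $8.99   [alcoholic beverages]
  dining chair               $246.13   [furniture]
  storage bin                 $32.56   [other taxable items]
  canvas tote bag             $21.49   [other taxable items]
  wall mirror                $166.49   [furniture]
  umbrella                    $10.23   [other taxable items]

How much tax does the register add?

$32.93

Stainless water bottle $28.37: other taxable items → 7.75% → $2.20
Craft lager (4-pack) $8.99: alcoholic beverages → 9.75% → $0.88
Dining chair $246.13: furniture, $200.00 or more → 8.75% → $21.54
Storage bin $32.56: other taxable items → 7.75% → $2.52
Canvas tote bag $21.49: other taxable items → 7.75% → $1.67
Wall mirror $166.49: furniture, under $200.00 → 2% → $3.33
Umbrella $10.23: other taxable items → 7.75% → $0.79
Total tax = $2.20 + $0.88 + $21.54 + $2.52 + $1.67 + $3.33 + $0.79 = $32.93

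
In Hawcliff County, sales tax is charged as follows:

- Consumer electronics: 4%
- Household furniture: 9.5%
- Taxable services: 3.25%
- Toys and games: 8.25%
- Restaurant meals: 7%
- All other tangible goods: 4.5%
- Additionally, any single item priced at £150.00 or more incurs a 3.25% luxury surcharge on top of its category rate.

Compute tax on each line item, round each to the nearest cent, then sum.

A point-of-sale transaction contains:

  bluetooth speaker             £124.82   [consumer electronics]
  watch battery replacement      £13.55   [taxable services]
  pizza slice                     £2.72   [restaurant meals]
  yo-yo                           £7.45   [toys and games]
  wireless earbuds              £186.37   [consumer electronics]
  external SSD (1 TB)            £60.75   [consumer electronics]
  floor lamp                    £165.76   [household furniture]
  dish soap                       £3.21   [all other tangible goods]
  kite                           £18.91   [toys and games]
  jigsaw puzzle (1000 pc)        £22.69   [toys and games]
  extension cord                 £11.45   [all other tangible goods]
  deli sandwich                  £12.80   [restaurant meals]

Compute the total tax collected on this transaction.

Bluetooth speaker £124.82: consumer electronics → 4% → £4.99
Watch battery replacement £13.55: taxable services → 3.25% → £0.44
Pizza slice £2.72: restaurant meals → 7% → £0.19
Yo-yo £7.45: toys and games → 8.25% → £0.61
Wireless earbuds £186.37: consumer electronics → 4% + 3.25% surcharge = 7.25% → £13.51
External SSD (1 TB) £60.75: consumer electronics → 4% → £2.43
Floor lamp £165.76: household furniture → 9.5% + 3.25% surcharge = 12.75% → £21.13
Dish soap £3.21: all other tangible goods → 4.5% → £0.14
Kite £18.91: toys and games → 8.25% → £1.56
Jigsaw puzzle (1000 pc) £22.69: toys and games → 8.25% → £1.87
Extension cord £11.45: all other tangible goods → 4.5% → £0.52
Deli sandwich £12.80: restaurant meals → 7% → £0.90
Total tax = £4.99 + £0.44 + £0.19 + £0.61 + £13.51 + £2.43 + £21.13 + £0.14 + £1.56 + £1.87 + £0.52 + £0.90 = £48.29

£48.29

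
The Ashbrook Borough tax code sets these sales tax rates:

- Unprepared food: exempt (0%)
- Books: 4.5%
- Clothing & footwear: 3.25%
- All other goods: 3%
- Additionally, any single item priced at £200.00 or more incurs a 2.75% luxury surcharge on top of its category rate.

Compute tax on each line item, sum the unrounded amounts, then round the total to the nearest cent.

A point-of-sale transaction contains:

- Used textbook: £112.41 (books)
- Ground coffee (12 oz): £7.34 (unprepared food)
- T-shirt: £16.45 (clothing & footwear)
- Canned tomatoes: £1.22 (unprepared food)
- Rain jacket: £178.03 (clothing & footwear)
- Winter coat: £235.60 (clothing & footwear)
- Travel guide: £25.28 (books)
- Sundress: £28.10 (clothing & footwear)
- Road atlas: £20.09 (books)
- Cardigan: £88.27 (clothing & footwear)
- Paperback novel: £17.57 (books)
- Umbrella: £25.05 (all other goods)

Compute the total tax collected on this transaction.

Used textbook £112.41: books → 4.5% → £5.05845
Ground coffee (12 oz) £7.34: unprepared food → 0% → £0.00
T-shirt £16.45: clothing & footwear → 3.25% → £0.534625
Canned tomatoes £1.22: unprepared food → 0% → £0.00
Rain jacket £178.03: clothing & footwear → 3.25% → £5.785975
Winter coat £235.60: clothing & footwear → 3.25% + 2.75% surcharge = 6% → £14.136
Travel guide £25.28: books → 4.5% → £1.1376
Sundress £28.10: clothing & footwear → 3.25% → £0.91325
Road atlas £20.09: books → 4.5% → £0.90405
Cardigan £88.27: clothing & footwear → 3.25% → £2.868775
Paperback novel £17.57: books → 4.5% → £0.79065
Umbrella £25.05: all other goods → 3% → £0.7515
Unrounded tax sum = £32.880875 → £32.88

£32.88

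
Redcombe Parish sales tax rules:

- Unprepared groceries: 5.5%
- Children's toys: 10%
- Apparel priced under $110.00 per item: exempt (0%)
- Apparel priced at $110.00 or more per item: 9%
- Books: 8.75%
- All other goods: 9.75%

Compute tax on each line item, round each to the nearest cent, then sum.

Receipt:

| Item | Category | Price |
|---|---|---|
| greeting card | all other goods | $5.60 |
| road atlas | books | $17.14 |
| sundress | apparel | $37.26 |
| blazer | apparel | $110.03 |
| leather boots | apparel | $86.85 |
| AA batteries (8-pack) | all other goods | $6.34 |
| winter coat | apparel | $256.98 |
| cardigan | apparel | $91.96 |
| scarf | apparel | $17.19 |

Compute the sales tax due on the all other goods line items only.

$1.17

Greeting card $5.60: all other goods → 9.75% → $0.55
AA batteries (8-pack) $6.34: all other goods → 9.75% → $0.62
Tax on all other goods = $0.55 + $0.62 = $1.17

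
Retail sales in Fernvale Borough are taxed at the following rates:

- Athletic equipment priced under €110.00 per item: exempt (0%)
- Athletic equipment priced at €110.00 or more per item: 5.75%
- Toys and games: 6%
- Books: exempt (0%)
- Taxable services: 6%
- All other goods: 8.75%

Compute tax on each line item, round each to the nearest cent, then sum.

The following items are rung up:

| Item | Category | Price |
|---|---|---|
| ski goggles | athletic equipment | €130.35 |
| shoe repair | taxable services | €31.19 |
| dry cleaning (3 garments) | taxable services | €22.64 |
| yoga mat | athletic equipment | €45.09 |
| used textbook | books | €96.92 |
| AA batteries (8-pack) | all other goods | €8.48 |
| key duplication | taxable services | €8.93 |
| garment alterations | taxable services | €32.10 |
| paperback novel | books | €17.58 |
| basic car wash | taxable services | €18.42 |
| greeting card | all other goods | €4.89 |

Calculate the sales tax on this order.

Ski goggles €130.35: athletic equipment, €110.00 or more → 5.75% → €7.50
Shoe repair €31.19: taxable services → 6% → €1.87
Dry cleaning (3 garments) €22.64: taxable services → 6% → €1.36
Yoga mat €45.09: athletic equipment, under €110.00 → 0% → €0.00
Used textbook €96.92: books → 0% → €0.00
AA batteries (8-pack) €8.48: all other goods → 8.75% → €0.74
Key duplication €8.93: taxable services → 6% → €0.54
Garment alterations €32.10: taxable services → 6% → €1.93
Paperback novel €17.58: books → 0% → €0.00
Basic car wash €18.42: taxable services → 6% → €1.11
Greeting card €4.89: all other goods → 8.75% → €0.43
Total tax = €7.50 + €1.87 + €1.36 + €0.74 + €0.54 + €1.93 + €1.11 + €0.43 = €15.48

€15.48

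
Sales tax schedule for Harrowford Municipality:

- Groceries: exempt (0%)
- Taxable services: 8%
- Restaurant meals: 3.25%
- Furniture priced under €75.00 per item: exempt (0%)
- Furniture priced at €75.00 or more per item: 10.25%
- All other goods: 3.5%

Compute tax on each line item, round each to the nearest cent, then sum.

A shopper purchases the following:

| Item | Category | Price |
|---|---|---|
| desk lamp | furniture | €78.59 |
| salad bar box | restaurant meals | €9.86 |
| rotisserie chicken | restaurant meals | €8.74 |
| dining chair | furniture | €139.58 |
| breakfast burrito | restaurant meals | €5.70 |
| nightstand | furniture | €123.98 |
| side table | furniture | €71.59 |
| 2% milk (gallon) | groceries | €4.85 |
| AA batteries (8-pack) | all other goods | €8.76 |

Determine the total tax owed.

€36.18

Desk lamp €78.59: furniture, €75.00 or more → 10.25% → €8.06
Salad bar box €9.86: restaurant meals → 3.25% → €0.32
Rotisserie chicken €8.74: restaurant meals → 3.25% → €0.28
Dining chair €139.58: furniture, €75.00 or more → 10.25% → €14.31
Breakfast burrito €5.70: restaurant meals → 3.25% → €0.19
Nightstand €123.98: furniture, €75.00 or more → 10.25% → €12.71
Side table €71.59: furniture, under €75.00 → 0% → €0.00
2% milk (gallon) €4.85: groceries → 0% → €0.00
AA batteries (8-pack) €8.76: all other goods → 3.5% → €0.31
Total tax = €8.06 + €0.32 + €0.28 + €14.31 + €0.19 + €12.71 + €0.31 = €36.18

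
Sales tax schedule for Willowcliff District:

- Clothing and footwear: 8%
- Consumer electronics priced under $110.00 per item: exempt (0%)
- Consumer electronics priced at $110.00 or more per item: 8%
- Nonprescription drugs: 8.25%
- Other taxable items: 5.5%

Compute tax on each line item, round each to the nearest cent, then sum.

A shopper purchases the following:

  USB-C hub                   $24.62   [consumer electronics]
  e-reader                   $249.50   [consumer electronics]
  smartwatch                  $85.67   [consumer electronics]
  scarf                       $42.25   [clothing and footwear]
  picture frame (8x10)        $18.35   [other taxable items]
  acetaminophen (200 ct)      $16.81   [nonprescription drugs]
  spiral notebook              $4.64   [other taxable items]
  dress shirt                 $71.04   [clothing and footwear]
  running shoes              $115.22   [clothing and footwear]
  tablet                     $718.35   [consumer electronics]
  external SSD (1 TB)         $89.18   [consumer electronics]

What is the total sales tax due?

USB-C hub $24.62: consumer electronics, under $110.00 → 0% → $0.00
E-reader $249.50: consumer electronics, $110.00 or more → 8% → $19.96
Smartwatch $85.67: consumer electronics, under $110.00 → 0% → $0.00
Scarf $42.25: clothing and footwear → 8% → $3.38
Picture frame (8x10) $18.35: other taxable items → 5.5% → $1.01
Acetaminophen (200 ct) $16.81: nonprescription drugs → 8.25% → $1.39
Spiral notebook $4.64: other taxable items → 5.5% → $0.26
Dress shirt $71.04: clothing and footwear → 8% → $5.68
Running shoes $115.22: clothing and footwear → 8% → $9.22
Tablet $718.35: consumer electronics, $110.00 or more → 8% → $57.47
External SSD (1 TB) $89.18: consumer electronics, under $110.00 → 0% → $0.00
Total tax = $19.96 + $3.38 + $1.01 + $1.39 + $0.26 + $5.68 + $9.22 + $57.47 = $98.37

$98.37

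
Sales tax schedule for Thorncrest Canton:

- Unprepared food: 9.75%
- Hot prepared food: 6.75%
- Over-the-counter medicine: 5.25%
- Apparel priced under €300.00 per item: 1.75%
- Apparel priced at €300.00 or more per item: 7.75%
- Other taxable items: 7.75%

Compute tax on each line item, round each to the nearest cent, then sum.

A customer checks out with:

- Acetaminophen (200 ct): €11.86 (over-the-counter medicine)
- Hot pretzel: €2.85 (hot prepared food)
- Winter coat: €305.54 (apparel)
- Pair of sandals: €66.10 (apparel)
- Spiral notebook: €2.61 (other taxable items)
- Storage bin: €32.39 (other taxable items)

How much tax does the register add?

€28.36

Acetaminophen (200 ct) €11.86: over-the-counter medicine → 5.25% → €0.62
Hot pretzel €2.85: hot prepared food → 6.75% → €0.19
Winter coat €305.54: apparel, €300.00 or more → 7.75% → €23.68
Pair of sandals €66.10: apparel, under €300.00 → 1.75% → €1.16
Spiral notebook €2.61: other taxable items → 7.75% → €0.20
Storage bin €32.39: other taxable items → 7.75% → €2.51
Total tax = €0.62 + €0.19 + €23.68 + €1.16 + €0.20 + €2.51 = €28.36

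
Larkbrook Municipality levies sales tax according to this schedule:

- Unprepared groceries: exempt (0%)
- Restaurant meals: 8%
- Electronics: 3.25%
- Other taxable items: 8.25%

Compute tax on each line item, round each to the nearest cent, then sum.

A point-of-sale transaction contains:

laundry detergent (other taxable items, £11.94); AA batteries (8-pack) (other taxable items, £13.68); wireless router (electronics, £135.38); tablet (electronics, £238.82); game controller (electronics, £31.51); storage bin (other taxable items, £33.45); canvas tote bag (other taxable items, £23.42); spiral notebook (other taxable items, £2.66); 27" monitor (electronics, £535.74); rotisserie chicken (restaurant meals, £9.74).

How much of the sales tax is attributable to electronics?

£30.59

Wireless router £135.38: electronics → 3.25% → £4.40
Tablet £238.82: electronics → 3.25% → £7.76
Game controller £31.51: electronics → 3.25% → £1.02
27" monitor £535.74: electronics → 3.25% → £17.41
Tax on electronics = £4.40 + £7.76 + £1.02 + £17.41 = £30.59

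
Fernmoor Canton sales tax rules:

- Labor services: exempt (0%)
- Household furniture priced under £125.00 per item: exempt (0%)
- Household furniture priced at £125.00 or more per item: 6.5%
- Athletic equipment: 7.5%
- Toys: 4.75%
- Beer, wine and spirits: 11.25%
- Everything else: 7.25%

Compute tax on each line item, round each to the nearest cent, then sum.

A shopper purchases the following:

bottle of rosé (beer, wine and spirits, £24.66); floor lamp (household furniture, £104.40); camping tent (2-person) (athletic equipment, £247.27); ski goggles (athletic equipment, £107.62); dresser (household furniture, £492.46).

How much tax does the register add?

Bottle of rosé £24.66: beer, wine and spirits → 11.25% → £2.77
Floor lamp £104.40: household furniture, under £125.00 → 0% → £0.00
Camping tent (2-person) £247.27: athletic equipment → 7.5% → £18.55
Ski goggles £107.62: athletic equipment → 7.5% → £8.07
Dresser £492.46: household furniture, £125.00 or more → 6.5% → £32.01
Total tax = £2.77 + £18.55 + £8.07 + £32.01 = £61.40

£61.40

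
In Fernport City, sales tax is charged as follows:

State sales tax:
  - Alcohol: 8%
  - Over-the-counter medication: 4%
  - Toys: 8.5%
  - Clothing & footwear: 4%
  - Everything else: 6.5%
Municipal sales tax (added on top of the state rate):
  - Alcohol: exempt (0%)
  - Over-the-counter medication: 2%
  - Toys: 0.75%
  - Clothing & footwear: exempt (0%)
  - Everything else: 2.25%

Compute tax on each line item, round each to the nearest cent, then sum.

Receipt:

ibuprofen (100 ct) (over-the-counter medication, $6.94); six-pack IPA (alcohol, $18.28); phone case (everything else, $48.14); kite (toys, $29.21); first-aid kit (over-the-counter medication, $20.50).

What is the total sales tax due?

$10.02

Ibuprofen (100 ct) $6.94: over-the-counter medication → 4% + 2% municipal = 6% → $0.42
Six-pack IPA $18.28: alcohol → 8% + 0% municipal = 8% → $1.46
Phone case $48.14: everything else → 6.5% + 2.25% municipal = 8.75% → $4.21
Kite $29.21: toys → 8.5% + 0.75% municipal = 9.25% → $2.70
First-aid kit $20.50: over-the-counter medication → 4% + 2% municipal = 6% → $1.23
Total tax = $0.42 + $1.46 + $4.21 + $2.70 + $1.23 = $10.02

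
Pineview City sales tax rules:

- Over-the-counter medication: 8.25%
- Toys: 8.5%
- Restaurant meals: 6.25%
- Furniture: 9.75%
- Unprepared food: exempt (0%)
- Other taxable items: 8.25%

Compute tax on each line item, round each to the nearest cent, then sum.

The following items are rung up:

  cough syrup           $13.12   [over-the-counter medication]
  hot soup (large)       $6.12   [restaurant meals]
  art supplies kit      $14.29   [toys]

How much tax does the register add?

$2.67

Cough syrup $13.12: over-the-counter medication → 8.25% → $1.08
Hot soup (large) $6.12: restaurant meals → 6.25% → $0.38
Art supplies kit $14.29: toys → 8.5% → $1.21
Total tax = $1.08 + $0.38 + $1.21 = $2.67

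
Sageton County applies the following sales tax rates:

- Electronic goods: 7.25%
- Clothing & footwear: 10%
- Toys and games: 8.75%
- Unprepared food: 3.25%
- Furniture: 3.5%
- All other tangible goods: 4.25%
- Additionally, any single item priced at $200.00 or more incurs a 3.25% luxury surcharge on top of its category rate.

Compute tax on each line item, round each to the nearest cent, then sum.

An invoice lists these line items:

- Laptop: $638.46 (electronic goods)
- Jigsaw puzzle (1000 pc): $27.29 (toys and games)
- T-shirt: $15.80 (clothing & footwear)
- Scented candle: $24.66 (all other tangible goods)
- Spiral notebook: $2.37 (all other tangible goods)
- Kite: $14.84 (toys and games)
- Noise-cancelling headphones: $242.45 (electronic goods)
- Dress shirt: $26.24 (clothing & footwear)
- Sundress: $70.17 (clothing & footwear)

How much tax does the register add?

Laptop $638.46: electronic goods → 7.25% + 3.25% surcharge = 10.5% → $67.04
Jigsaw puzzle (1000 pc) $27.29: toys and games → 8.75% → $2.39
T-shirt $15.80: clothing & footwear → 10% → $1.58
Scented candle $24.66: all other tangible goods → 4.25% → $1.05
Spiral notebook $2.37: all other tangible goods → 4.25% → $0.10
Kite $14.84: toys and games → 8.75% → $1.30
Noise-cancelling headphones $242.45: electronic goods → 7.25% + 3.25% surcharge = 10.5% → $25.46
Dress shirt $26.24: clothing & footwear → 10% → $2.62
Sundress $70.17: clothing & footwear → 10% → $7.02
Total tax = $67.04 + $2.39 + $1.58 + $1.05 + $0.10 + $1.30 + $25.46 + $2.62 + $7.02 = $108.56

$108.56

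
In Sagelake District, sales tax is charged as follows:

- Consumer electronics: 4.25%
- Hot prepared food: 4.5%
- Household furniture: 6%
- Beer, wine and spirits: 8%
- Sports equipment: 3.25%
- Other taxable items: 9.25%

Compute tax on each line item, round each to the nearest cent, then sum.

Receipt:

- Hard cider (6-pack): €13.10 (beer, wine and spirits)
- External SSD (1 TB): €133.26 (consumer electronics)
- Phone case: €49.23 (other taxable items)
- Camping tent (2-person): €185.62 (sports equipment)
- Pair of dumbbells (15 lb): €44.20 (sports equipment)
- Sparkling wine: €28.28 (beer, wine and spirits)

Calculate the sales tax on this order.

Hard cider (6-pack) €13.10: beer, wine and spirits → 8% → €1.05
External SSD (1 TB) €133.26: consumer electronics → 4.25% → €5.66
Phone case €49.23: other taxable items → 9.25% → €4.55
Camping tent (2-person) €185.62: sports equipment → 3.25% → €6.03
Pair of dumbbells (15 lb) €44.20: sports equipment → 3.25% → €1.44
Sparkling wine €28.28: beer, wine and spirits → 8% → €2.26
Total tax = €1.05 + €5.66 + €4.55 + €6.03 + €1.44 + €2.26 = €20.99

€20.99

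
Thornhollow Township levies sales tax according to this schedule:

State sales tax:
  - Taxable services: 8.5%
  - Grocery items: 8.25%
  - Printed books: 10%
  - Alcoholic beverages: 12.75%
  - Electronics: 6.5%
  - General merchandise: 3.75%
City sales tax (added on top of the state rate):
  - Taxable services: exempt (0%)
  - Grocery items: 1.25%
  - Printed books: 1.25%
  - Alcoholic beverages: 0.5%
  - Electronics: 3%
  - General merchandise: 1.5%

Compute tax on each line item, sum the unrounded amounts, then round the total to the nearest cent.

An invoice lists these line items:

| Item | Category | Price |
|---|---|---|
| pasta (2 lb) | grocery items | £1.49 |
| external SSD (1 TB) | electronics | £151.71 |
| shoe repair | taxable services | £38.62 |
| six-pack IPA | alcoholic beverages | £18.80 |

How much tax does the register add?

Pasta (2 lb) £1.49: grocery items → 8.25% + 1.25% city = 9.5% → £0.14155
External SSD (1 TB) £151.71: electronics → 6.5% + 3% city = 9.5% → £14.41245
Shoe repair £38.62: taxable services → 8.5% + 0% city = 8.5% → £3.2827
Six-pack IPA £18.80: alcoholic beverages → 12.75% + 0.5% city = 13.25% → £2.491
Unrounded tax sum = £20.3277 → £20.33

£20.33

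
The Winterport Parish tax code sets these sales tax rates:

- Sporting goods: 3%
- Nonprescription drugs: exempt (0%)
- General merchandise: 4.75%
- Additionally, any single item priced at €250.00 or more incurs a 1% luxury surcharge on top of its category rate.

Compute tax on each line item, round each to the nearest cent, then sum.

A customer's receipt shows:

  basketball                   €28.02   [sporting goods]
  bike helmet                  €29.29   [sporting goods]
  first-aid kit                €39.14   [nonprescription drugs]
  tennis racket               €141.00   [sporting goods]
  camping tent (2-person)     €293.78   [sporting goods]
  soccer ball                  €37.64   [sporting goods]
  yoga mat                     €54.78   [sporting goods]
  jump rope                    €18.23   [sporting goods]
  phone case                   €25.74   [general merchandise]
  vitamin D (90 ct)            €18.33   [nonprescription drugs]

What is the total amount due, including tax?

Basketball €28.02: sporting goods → 3% → €0.84
Bike helmet €29.29: sporting goods → 3% → €0.88
First-aid kit €39.14: nonprescription drugs → 0% → €0.00
Tennis racket €141.00: sporting goods → 3% → €4.23
Camping tent (2-person) €293.78: sporting goods → 3% + 1% surcharge = 4% → €11.75
Soccer ball €37.64: sporting goods → 3% → €1.13
Yoga mat €54.78: sporting goods → 3% → €1.64
Jump rope €18.23: sporting goods → 3% → €0.55
Phone case €25.74: general merchandise → 4.75% → €1.22
Vitamin D (90 ct) €18.33: nonprescription drugs → 0% → €0.00
Subtotal = €685.95; tax = €22.24; total due = €708.19

€708.19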